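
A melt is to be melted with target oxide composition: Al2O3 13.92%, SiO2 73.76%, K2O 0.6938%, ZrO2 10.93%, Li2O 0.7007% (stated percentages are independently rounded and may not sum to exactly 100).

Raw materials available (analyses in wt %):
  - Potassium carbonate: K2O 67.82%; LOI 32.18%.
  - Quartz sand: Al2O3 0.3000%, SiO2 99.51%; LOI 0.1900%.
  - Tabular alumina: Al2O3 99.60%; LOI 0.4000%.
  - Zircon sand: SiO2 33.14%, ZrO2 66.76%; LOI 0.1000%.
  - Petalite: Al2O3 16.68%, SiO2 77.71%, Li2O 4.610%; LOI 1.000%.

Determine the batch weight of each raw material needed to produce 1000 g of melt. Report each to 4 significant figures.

Intermediates are displayed rounded to four significant figures within the worked lines. Each numeric step maintains exact precision in all steps. Each reported value takes a single rounding. Derived quantities, which include the yield, totals, the five compositions, ignition loss, net glass mass, are rebuilt in exact precision, precisely as stated by the problem or the answer, from the batch weights for 1000 g of glass.
Oxide mass targets, per 1000 g melt:
  Al2O3: 13.92% × 1000 = 139.2 g
  SiO2: 73.76% × 1000 = 737.6 g
  K2O: 0.6938% × 1000 = 6.938 g
  ZrO2: 10.93% × 1000 = 109.3 g
  Li2O: 0.7007% × 1000 = 7.007 g
Oxide-by-oxide audit using the reported weights, against the basis in use (target by target, the sums agree net of answer rounding effects):
  Al2O3: 568.0·0.003000 + 112.6·0.9960 + 152.0·0.1668 = 139.2 g (target 139.2 g)
  SiO2: 568.0·0.9951 + 163.7·0.3314 + 152.0·0.7771 = 737.6 g (target 737.6 g)
  K2O: 10.23·0.6782 = 6.938 g (target 6.938 g)
  ZrO2: 163.7·0.6676 = 109.3 g (target 109.3 g)
  Li2O: 152.0·0.04610 = 7.007 g (target 7.007 g)
Glass-mass bookkeeping: batch total minus LOI = 1000 g (per-oxide target masses sum to 1000 g; stated basis 1000 g — differing by rounding only).
Batch total: Σ batch = 1007 g; LOI loss = Σ batch·LOI = 6.505 g; glass ÷ batch gives a yield of 99.35%.

Batch per 1000 g melt:
  Potassium carbonate: 10.23 g
  Quartz sand: 568.0 g
  Tabular alumina: 112.6 g
  Zircon sand: 163.7 g
  Petalite: 152.0 g
Total batch = 1007 g; LOI loss = 6.505 g; yield = 99.35%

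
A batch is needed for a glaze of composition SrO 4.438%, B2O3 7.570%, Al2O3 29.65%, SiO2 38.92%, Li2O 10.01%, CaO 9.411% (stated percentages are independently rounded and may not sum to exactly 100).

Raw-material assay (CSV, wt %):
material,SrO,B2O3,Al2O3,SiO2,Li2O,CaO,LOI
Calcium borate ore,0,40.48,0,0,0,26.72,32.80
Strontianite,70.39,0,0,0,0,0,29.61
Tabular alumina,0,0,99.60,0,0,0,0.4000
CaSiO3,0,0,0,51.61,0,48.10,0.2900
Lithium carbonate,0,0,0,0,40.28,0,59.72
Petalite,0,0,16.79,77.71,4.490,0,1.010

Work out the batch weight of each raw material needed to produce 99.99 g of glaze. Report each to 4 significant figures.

Batch per 99.99 g glaze:
  Calcium borate ore: 18.70 g
  Strontianite: 6.304 g
  Tabular alumina: 22.35 g
  CaSiO3: 9.176 g
  Lithium carbonate: 19.95 g
  Petalite: 43.98 g
Total batch = 120.5 g; LOI loss = 20.47 g; yield = 83.00%

Values along the way are displayed (rounded to four significant digits) on the page. All arithmetic holds full precision in every operation; each reported value takes exactly one rounding; derived quantities, which include the totals, ignition loss, net glass mass, the six compositions, the yield, are rebuilt at full precision, as written in the problem or answer text, from the batch weights on 99.99 g of glass.
The oxide mass targets at 99.99 g glaze:
  SrO: 4.438% × 99.99 = 4.438 g
  B2O3: 7.570% × 99.99 = 7.569 g
  Al2O3: 29.65% × 99.99 = 29.65 g
  SiO2: 38.92% × 99.99 = 38.92 g
  Li2O: 10.01% × 99.99 = 10.01 g
  CaO: 9.411% × 99.99 = 9.410 g
Checking each oxide sum working from each reported weight, on the stated basis (oxide sums agree with the targets up to rounding of the answer):
  SrO: 6.304·0.7039 = 4.437 g (target 4.438 g)
  B2O3: 18.70·0.4048 = 7.570 g (target 7.569 g)
  Al2O3: 22.35·0.9960 + 43.98·0.1679 = 29.64 g (target 29.65 g)
  SiO2: 9.176·0.5161 + 43.98·0.7771 = 38.91 g (target 38.92 g)
  Li2O: 19.95·0.4028 + 43.98·0.04490 = 10.01 g (target 10.01 g)
  CaO: 18.70·0.2672 + 9.176·0.4810 = 9.410 g (target 9.410 g)
Consistency of the glass mass: the batch minus its LOI: 99.99 g (targets for the oxides total 99.99 g; the stated basis being 99.99 g — any gap is answer rounding).
Adding the batch up: Σ batch = 120.5 g; LOI removed, Σ of batch·LOI: 20.47 g; yield, glass over the total, = 83.00%.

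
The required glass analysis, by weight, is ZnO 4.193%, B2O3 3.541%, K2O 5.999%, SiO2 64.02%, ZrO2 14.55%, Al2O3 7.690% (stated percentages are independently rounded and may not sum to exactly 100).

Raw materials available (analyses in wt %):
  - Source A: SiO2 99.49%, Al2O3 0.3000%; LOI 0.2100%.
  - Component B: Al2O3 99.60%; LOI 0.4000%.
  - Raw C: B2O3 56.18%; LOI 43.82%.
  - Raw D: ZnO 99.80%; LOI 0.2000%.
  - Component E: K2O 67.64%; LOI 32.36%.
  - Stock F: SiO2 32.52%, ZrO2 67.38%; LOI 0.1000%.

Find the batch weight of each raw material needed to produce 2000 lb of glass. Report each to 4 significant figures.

In-progress results appear (rounded to 4 significant digits) alongside each step. All internal work keeps exact precision end to end. Every reported number takes exactly one rounding. Derived quantities, which include yield, the totals, six oxide percentages, net glass mass, LOI, are carried in full float precision, precisely as stated by question or answer, starting from the weights for 2000 lb of glass.
Oxide-by-oxide targets in 2000 lb glass:
  ZnO: 4.193% × 2000 = 83.86 lb
  B2O3: 3.541% × 2000 = 70.82 lb
  K2O: 5.999% × 2000 = 120.0 lb
  SiO2: 64.02% × 2000 = 1280 lb
  ZrO2: 14.55% × 2000 = 291.0 lb
  Al2O3: 7.690% × 2000 = 153.8 lb
Oxide-by-oxide audit from the weights as reported, for the quoted basis mass (oxide sums agree with the targets given rounding of the digits):
  ZnO: 84.03·0.9980 = 83.86 lb (target 83.86 lb)
  B2O3: 126.1·0.5618 = 70.84 lb (target 70.82 lb)
  K2O: 177.4·0.6764 = 120.0 lb (target 120.0 lb)
  SiO2: 1146·0.9949 + 431.9·0.3252 = 1281 lb (target 1280 lb)
  ZrO2: 431.9·0.6738 = 291.0 lb (target 291.0 lb)
  Al2O3: 1146·0.003000 + 151.0·0.9960 = 153.8 lb (target 153.8 lb)
Auditing the glass mass value: net batch after ignition = 2000 lb (the Σ of target masses is 2000 lb; stated basis 2000 lb — differing by rounding only).
Total batch = Σ batch = 2116 lb; Σ batch·LOI gives LOI loss = 116.3 lb; yield, glass over the total, = 94.51%.

Batch per 2000 lb glass:
  Source A: 1146 lb
  Component B: 151.0 lb
  Raw C: 126.1 lb
  Raw D: 84.03 lb
  Component E: 177.4 lb
  Stock F: 431.9 lb
Total batch = 2116 lb; LOI loss = 116.3 lb; yield = 94.51%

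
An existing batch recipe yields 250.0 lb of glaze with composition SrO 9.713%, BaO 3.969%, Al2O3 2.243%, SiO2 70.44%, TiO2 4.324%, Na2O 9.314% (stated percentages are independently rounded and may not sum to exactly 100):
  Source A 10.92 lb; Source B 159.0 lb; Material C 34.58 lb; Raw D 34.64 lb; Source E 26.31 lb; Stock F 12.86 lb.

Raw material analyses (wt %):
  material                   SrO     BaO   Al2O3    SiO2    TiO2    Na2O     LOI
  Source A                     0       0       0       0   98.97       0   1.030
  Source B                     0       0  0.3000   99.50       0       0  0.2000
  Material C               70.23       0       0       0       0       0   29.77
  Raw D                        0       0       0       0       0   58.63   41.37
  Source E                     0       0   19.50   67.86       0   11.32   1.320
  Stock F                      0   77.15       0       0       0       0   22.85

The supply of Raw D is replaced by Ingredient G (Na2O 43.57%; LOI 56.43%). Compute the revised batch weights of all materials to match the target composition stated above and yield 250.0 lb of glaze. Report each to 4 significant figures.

Revised batch per 250.0 lb glaze:
  Source A: 10.92 lb
  Source B: 159.0 lb
  Material C: 34.58 lb
  Ingredient G: 46.61 lb
  Source E: 26.31 lb
  Stock F: 12.86 lb
Total batch = 290.3 lb; LOI loss = 40.31 lb

In-progress results are shown rounded to four significant digits in the printout. All arithmetic keeps full precision at every stage; exactly one rounding lands on every reported figure — the derived quantities are rebuilt from the batch weights at 250.0 lb of glass in full float precision (LOI, the yield, glass mass, six oxide percentages, totals) as quoted within problem or answer.
Oxide mass targets, per 250.0 lb glaze:
  SrO: 9.713% × 250.0 = 24.28 lb
  BaO: 3.969% × 250.0 = 9.922 lb
  Al2O3: 2.243% × 250.0 = 5.608 lb
  SiO2: 70.44% × 250.0 = 176.1 lb
  TiO2: 4.324% × 250.0 = 10.81 lb
  Na2O: 9.314% × 250.0 = 23.28 lb
Mass-balance tally per oxide per the reported batch figures, at the basis given (sums match the target masses modulo rounding of the values):
  SrO: 34.58·0.7023 = 24.29 lb (target 24.28 lb)
  BaO: 12.86·0.7715 = 9.921 lb (target 9.922 lb)
  Al2O3: 159.0·0.003000 + 26.31·0.1950 = 5.607 lb (target 5.608 lb)
  SiO2: 159.0·0.9950 + 26.31·0.6786 = 176.1 lb (target 176.1 lb)
  TiO2: 10.92·0.9897 = 10.81 lb (target 10.81 lb)
  Na2O: 46.61·0.4357 + 26.31·0.1132 = 23.29 lb (target 23.28 lb)
Mass balance on the glass: whole batch net of LOI = 250.0 lb (oxide target masses add up to 250.0 lb; stated basis 250.0 lb — a pure rounding effect).
Summing the batch: Σ batch = 290.3 lb; the LOI term Σ batch·LOI equals 40.31 lb; yield: glass divided by total = 86.11%.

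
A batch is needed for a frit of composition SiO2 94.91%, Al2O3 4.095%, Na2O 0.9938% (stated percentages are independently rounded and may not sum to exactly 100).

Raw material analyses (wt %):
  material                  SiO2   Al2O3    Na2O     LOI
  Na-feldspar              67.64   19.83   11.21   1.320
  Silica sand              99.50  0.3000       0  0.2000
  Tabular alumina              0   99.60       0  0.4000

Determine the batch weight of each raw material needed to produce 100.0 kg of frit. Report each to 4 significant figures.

Working values are printed, rounded to 4 significant figures, in the working; the whole derivation carries full float precision all the way through — each reported result includes exactly one rounding; the derived quantities (the three compositions, net glass mass, totals, ignition loss, yield) are recomputed at full float precision from the batch weights on 100.0 kg of glass precisely as stated by either problem or answer.
Per-oxide target masses for 100.0 kg frit:
  SiO2: 94.91% × 100.0 = 94.91 kg
  Al2O3: 4.095% × 100.0 = 4.095 kg
  Na2O: 0.9938% × 100.0 = 0.9938 kg
Per-oxide balance check applying the batch weights above, relative to the basis at hand (oxide sums agree with the targets given rounding of the digits):
  SiO2: 8.865·0.6764 + 89.36·0.9950 = 94.91 kg (target 94.91 kg)
  Al2O3: 8.865·0.1983 + 89.36·0.003000 + 2.077·0.9960 = 4.095 kg (target 4.095 kg)
  Na2O: 8.865·0.1121 = 0.9938 kg (target 0.9938 kg)
Glass-mass sanity pass: total batch − LOI = 100.0 kg (the targets, summed, come to 100.0 kg; with the basis standing at 100.0 kg — any gap is answer rounding).
Total batch = Σ batch = 100.3 kg; LOI removed, Σ of batch·LOI: 0.3040 kg; yield = glass ÷ total batch = 99.70%.

Batch per 100.0 kg frit:
  Na-feldspar: 8.865 kg
  Silica sand: 89.36 kg
  Tabular alumina: 2.077 kg
Total batch = 100.3 kg; LOI loss = 0.3040 kg; yield = 99.70%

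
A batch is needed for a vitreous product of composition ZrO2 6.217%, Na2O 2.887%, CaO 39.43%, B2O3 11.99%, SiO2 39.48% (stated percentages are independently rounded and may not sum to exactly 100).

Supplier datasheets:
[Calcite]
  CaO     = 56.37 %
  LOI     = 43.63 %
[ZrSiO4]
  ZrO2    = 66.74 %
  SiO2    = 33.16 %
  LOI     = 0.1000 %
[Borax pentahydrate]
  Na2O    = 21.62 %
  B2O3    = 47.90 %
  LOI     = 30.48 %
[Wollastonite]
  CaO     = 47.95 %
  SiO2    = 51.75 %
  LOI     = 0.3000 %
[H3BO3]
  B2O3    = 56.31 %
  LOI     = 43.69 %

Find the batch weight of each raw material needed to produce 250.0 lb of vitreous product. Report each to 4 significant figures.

Batch per 250.0 lb vitreous product:
  Calcite: 25.33 lb
  ZrSiO4: 23.29 lb
  Borax pentahydrate: 33.38 lb
  Wollastonite: 175.8 lb
  H3BO3: 24.83 lb
Total batch = 282.6 lb; LOI loss = 32.62 lb; yield = 88.46%

All arithmetic maintains full precision through every step; the intermediate values appear rounded to four significant figures in the working — each reported result carries a single rounding. All derived quantities, which include the yield, ignition loss, the totals, net glass mass, five oxide percentages, are re-derived at exact precision, as they appear in the problem or the answer, from the weighed amounts at 250.0 lb of glass.
Target masses of each oxide per 250.0 lb vitreous product:
  ZrO2: 6.217% × 250.0 = 15.54 lb
  Na2O: 2.887% × 250.0 = 7.218 lb
  CaO: 39.43% × 250.0 = 98.58 lb
  B2O3: 11.99% × 250.0 = 29.98 lb
  SiO2: 39.48% × 250.0 = 98.70 lb
A balance pass over the oxides, on the weights just shown, versus the basis set out (every target is met by its sum given rounding of the digits):
  ZrO2: 23.29·0.6674 = 15.54 lb (target 15.54 lb)
  Na2O: 33.38·0.2162 = 7.217 lb (target 7.218 lb)
  CaO: 25.33·0.5637 + 175.8·0.4795 = 98.57 lb (target 98.58 lb)
  B2O3: 33.38·0.4790 + 24.83·0.5631 = 29.97 lb (target 29.98 lb)
  SiO2: 23.29·0.3316 + 175.8·0.5175 = 98.70 lb (target 98.70 lb)
Mass balance on the glass: the batch minus its LOI: 250.0 lb (summing oxide targets gives 250.0 lb; stated basis 250.0 lb — any gap is answer rounding).
Batch grand total — Σ batch = 282.6 lb; ignition loss, Σ(batch × LOI) = 32.62 lb; the yield ratio, glass ÷ batch: 88.46%.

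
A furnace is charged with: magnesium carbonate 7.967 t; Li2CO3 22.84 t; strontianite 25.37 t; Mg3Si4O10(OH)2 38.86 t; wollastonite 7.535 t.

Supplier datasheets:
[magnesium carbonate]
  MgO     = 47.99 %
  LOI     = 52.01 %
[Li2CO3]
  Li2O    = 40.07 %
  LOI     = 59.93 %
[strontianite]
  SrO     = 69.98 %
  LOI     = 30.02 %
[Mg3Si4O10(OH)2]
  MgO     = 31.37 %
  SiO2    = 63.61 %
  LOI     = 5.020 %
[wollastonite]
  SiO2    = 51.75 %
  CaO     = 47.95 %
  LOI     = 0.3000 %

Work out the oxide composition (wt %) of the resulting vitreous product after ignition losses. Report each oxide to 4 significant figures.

Glass mass = 75.15 t (batch 102.6 − LOI 27.42).
Composition: Li2O 12.18%, MgO 21.31%, SiO2 38.08%, SrO 23.62%, CaO 4.808%

The working math runs at exact precision from start to finish; rounding to 4 significant digits extends to every in-between result as displayed; every reported number undergoes a single rounding; derived quantities (five oxide percentages, net glass mass, ignition loss, totals, yield) are re-derived from the batch weights per 75.15 t of glass in exact precision as written in either problem or answer.
Per-oxide mass from batch:
  Li2O: 22.84·0.4007 = 9.152 t
  MgO: 7.967·0.4799 + 38.86·0.3137 = 16.01 t
  SiO2: 38.86·0.6361 + 7.535·0.5175 = 28.62 t
  SrO: 25.37·0.6998 = 17.75 t
  CaO: 7.535·0.4795 = 3.613 t
LOI: 7.967·0.5201 + 22.84·0.5993 + 25.37·0.3002 + 38.86·0.05020 + 7.535·0.003000 = 27.42 t
Net of LOI, the glass mass = 102.6 − 27.42 = 75.15 t (equal to the oxide-mass sum)
each wt % is 100 × oxide ÷ glass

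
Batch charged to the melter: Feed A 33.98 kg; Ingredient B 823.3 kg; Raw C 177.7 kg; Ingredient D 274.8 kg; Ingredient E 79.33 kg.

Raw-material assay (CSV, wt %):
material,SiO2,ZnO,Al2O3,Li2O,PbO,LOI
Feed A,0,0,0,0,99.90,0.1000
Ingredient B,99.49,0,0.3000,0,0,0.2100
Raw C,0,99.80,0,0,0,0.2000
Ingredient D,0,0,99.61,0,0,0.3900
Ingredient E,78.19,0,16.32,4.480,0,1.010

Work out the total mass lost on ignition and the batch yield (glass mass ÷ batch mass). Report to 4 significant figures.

The whole derivation runs at full float precision in every operation — mid-chain values appear with 4-significant-figure rounding when written out — a single rounding finalizes each reported figure; all derived quantities (totals, yield, LOI, five oxide percentages, glass mass) are rebuilt starting from the weights for 1385 kg of glass at exact precision as set out in question or answer.
Ignition loss by material:
  Feed A: 33.98 × 0.001000 = 0.03398 kg
  Ingredient B: 823.3 × 0.002100 = 1.729 kg
  Raw C: 177.7 × 0.002000 = 0.3554 kg
  Ingredient D: 274.8 × 0.003900 = 1.072 kg
  Ingredient E: 79.33 × 0.01010 = 0.8012 kg
Total LOI = 3.991 kg
Glass = batch − LOI = 1389 − 3.991 = 1385 kg

LOI loss = 3.991 kg; glass = 1385 kg; yield = 99.71%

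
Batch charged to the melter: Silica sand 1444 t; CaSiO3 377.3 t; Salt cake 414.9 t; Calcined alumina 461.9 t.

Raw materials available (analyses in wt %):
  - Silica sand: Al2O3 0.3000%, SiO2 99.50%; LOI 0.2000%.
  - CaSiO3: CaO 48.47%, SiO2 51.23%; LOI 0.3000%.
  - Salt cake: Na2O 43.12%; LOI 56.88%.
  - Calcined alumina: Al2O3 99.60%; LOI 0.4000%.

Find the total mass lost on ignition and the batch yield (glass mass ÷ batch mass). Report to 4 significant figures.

LOI loss = 241.9 t; glass = 2456 t; yield = 91.04%

Intermediates are printed rounded to four significant digits within the worked lines. All arithmetic maintains full float precision at every stage — exactly one rounding is applied to every reported result; the derived quantities are carried from the weighed amounts for 2456 t of glass in exact precision (totals, net glass mass, the yield, LOI, four oxide percentages), exactly as shown in problem or answer.
LOI of each material in turn:
  Silica sand: 1444 × 0.002000 = 2.888 t
  CaSiO3: 377.3 × 0.003000 = 1.132 t
  Salt cake: 414.9 × 0.5688 = 236.0 t
  Calcined alumina: 461.9 × 0.004000 = 1.848 t
Total LOI = 241.9 t
Glass = batch − LOI = 2698 − 241.9 = 2456 t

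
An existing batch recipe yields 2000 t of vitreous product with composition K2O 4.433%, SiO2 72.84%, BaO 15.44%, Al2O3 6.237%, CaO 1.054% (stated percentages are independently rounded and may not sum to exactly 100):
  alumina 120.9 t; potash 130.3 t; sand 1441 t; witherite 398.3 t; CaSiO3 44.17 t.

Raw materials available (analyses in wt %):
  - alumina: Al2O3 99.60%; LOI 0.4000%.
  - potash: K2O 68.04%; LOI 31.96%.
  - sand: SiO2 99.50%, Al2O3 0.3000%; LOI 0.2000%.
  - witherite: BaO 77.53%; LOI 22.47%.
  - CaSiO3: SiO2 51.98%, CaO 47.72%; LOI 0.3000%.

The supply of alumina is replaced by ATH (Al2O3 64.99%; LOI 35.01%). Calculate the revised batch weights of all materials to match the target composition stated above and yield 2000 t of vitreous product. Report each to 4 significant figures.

Working values appear (rounded to 4 significant figures) alongside each step. All arithmetic keeps full float precision through the solve. Exactly one rounding goes into each reported figure; derived quantities, which include net glass mass, ignition loss, yield, five oxide percentages, totals, are carried in full precision, as written in either problem or answer, using the weight values at 2000 t of glass.
Oxide mass targets, per 2000 t vitreous product:
  K2O: 4.433% × 2000 = 88.66 t
  SiO2: 72.84% × 2000 = 1457 t
  BaO: 15.44% × 2000 = 308.8 t
  Al2O3: 6.237% × 2000 = 124.7 t
  CaO: 1.054% × 2000 = 21.08 t
Verifying the oxide balance applying the batch weights above, relative to the basis at hand (delivered sums recover each target within answer rounding):
  K2O: 130.3·0.6804 = 88.66 t (target 88.66 t)
  SiO2: 1441·0.9950 + 44.17·0.5198 = 1457 t (target 1457 t)
  BaO: 398.3·0.7753 = 308.8 t (target 308.8 t)
  Al2O3: 185.3·0.6499 + 1441·0.003000 = 124.7 t (target 124.7 t)
  CaO: 44.17·0.4772 = 21.08 t (target 21.08 t)
Glass mass check: Σ batch − LOI loss = 2000 t (summing oxide targets gives 2000 t; versus the stated basis of 2000 t — rounding explains the deltas).
Adding the batch up: Σ batch = 2199 t; ignition loss, Σ(batch × LOI) = 199.0 t; as yield: glass ÷ batch → 90.95%.

Revised batch per 2000 t vitreous product:
  ATH: 185.3 t
  potash: 130.3 t
  sand: 1441 t
  witherite: 398.3 t
  CaSiO3: 44.17 t
Total batch = 2199 t; LOI loss = 199.0 t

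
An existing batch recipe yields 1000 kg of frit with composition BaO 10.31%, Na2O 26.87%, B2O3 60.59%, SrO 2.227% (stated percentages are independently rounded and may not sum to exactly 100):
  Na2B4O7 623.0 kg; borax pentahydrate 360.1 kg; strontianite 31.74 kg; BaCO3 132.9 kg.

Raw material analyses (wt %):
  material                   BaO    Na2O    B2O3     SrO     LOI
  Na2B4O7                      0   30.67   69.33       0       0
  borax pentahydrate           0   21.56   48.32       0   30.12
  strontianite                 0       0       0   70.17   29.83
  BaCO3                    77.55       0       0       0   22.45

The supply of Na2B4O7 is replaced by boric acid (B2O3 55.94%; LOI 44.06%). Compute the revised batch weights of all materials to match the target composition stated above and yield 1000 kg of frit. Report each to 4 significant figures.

In-progress results are shown rounded to 4 significant digits between the steps; each numeric step holds full precision throughout. A single rounding finalizes each reported result. All derived quantities (ignition loss, totals, net glass mass, four oxide percentages, yield) are computed at full float precision from the batch weights for 1000 kg of glass as written in question or answer.
Per-oxide target masses for 1000 kg frit:
  BaO: 10.31% × 1000 = 103.1 kg
  Na2O: 26.87% × 1000 = 268.7 kg
  B2O3: 60.59% × 1000 = 605.9 kg
  SrO: 2.227% × 1000 = 22.27 kg
Mass-balance tally per oxide using the reported weights, against the basis in use (oxide sums agree with the targets up to rounding of the answer):
  BaO: 132.9·0.7755 = 103.1 kg (target 103.1 kg)
  Na2O: 1246·0.2156 = 268.6 kg (target 268.7 kg)
  B2O3: 6.602·0.5594 + 1246·0.4832 = 605.8 kg (target 605.9 kg)
  SrO: 31.74·0.7017 = 22.27 kg (target 22.27 kg)
Mass balance on the glass: batch total minus LOI = 999.7 kg (the Σ of target masses is 1000 kg; stated basis 1000 kg — differing by rounding only).
Batch grand total — Σ batch = 1417 kg; Σ batch·LOI gives LOI loss = 417.5 kg; yield: glass divided by total = 70.54%.

Revised batch per 1000 kg frit:
  boric acid: 6.602 kg
  borax pentahydrate: 1246 kg
  strontianite: 31.74 kg
  BaCO3: 132.9 kg
Total batch = 1417 kg; LOI loss = 417.5 kg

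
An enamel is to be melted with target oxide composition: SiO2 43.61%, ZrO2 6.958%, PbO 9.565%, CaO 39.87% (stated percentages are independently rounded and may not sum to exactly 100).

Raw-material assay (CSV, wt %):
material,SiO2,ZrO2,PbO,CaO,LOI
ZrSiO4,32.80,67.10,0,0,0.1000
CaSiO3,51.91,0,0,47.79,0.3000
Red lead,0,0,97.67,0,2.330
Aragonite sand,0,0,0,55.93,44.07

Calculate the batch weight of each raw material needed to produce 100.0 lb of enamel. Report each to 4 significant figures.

Batch per 100.0 lb enamel:
  ZrSiO4: 10.37 lb
  CaSiO3: 77.46 lb
  Red lead: 9.793 lb
  Aragonite sand: 5.100 lb
Total batch = 102.7 lb; LOI loss = 2.718 lb; yield = 97.35%

Mid-chain values are displayed, with 4-significant-digit rounding, in the printout. The working math runs at full precision from first step to last. Each reported result carries a single rounding; derived quantities are recomputed using the weight values for 100.0 lb of glass at exact precision (net glass mass, totals, the yield, the four compositions, LOI), as written in the question or the answer.
Per-oxide target masses for 100.0 lb enamel:
  SiO2: 43.61% × 100.0 = 43.61 lb
  ZrO2: 6.958% × 100.0 = 6.958 lb
  PbO: 9.565% × 100.0 = 9.565 lb
  CaO: 39.87% × 100.0 = 39.87 lb
A balance pass over the oxides, on the weights just shown, on the stated basis (target by target, the sums agree up to rounding of the answer):
  SiO2: 10.37·0.3280 + 77.46·0.5191 = 43.61 lb (target 43.61 lb)
  ZrO2: 10.37·0.6710 = 6.958 lb (target 6.958 lb)
  PbO: 9.793·0.9767 = 9.565 lb (target 9.565 lb)
  CaO: 77.46·0.4779 + 5.100·0.5593 = 39.87 lb (target 39.87 lb)
Auditing the glass mass value: net batch after ignition = 100.0 lb (the targets, summed, come to 100.0 lb; with the basis standing at 100.0 lb — a pure rounding effect).
Whole-batch sum: Σ batch = 102.7 lb; Σ batch·LOI gives LOI loss = 2.718 lb; glass ÷ batch gives a yield of 97.35%.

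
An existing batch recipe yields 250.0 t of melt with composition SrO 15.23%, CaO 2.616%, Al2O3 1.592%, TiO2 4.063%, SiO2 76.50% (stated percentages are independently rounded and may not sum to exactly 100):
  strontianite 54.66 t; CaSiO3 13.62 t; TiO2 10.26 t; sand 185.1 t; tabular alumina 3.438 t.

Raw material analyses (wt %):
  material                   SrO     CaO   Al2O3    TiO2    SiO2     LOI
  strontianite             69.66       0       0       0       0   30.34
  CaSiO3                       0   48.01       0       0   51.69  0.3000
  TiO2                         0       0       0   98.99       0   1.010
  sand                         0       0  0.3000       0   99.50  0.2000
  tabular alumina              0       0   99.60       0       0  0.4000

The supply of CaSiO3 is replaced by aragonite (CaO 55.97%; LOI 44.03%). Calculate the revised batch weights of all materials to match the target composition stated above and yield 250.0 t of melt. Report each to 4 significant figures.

Revised batch per 250.0 t melt:
  strontianite: 54.66 t
  aragonite: 11.68 t
  TiO2: 10.26 t
  sand: 192.2 t
  tabular alumina: 3.417 t
Total batch = 272.2 t; LOI loss = 22.23 t

Every computation carries full precision end to end. Mid-chain values are printed, with 4-significant-digit rounding, across the worked steps. Every reported figure receives exactly one rounding — the derived quantities are recomputed in full precision (ignition loss, the five compositions, glass mass, totals, the yield) using the weight values on 250.0 t of glass, precisely as stated by problem or answer.
Per-oxide target masses for 250.0 t melt:
  SrO: 15.23% × 250.0 = 38.08 t
  CaO: 2.616% × 250.0 = 6.540 t
  Al2O3: 1.592% × 250.0 = 3.980 t
  TiO2: 4.063% × 250.0 = 10.16 t
  SiO2: 76.50% × 250.0 = 191.2 t
Sums-versus-targets review working from each reported weight, versus the basis set out (sum by sum, the targets are met exact up to rounding of places):
  SrO: 54.66·0.6966 = 38.08 t (target 38.08 t)
  CaO: 11.68·0.5597 = 6.537 t (target 6.540 t)
  Al2O3: 192.2·0.003000 + 3.417·0.9960 = 3.980 t (target 3.980 t)
  TiO2: 10.26·0.9899 = 10.16 t (target 10.16 t)
  SiO2: 192.2·0.9950 = 191.2 t (target 191.2 t)
Consistency of the glass mass: the batch minus its LOI: 250.0 t (the targets, summed, come to 250.0 t; the stated basis being 250.0 t — differing by rounding only).
Batch grand total — Σ batch = 272.2 t; LOI loss = Σ batch·LOI = 22.23 t; yield = glass ÷ total batch = 91.83%.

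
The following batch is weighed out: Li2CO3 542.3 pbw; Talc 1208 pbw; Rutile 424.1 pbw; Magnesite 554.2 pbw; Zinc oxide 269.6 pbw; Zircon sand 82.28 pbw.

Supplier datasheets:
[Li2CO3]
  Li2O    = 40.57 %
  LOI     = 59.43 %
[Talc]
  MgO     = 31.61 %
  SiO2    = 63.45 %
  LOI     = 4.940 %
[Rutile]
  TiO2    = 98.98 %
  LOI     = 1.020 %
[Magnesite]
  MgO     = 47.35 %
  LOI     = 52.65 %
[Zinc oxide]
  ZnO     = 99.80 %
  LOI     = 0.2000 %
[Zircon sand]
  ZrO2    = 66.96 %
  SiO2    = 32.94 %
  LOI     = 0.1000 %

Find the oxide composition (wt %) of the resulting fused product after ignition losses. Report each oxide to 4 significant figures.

The working math holds full float precision end to end — values along the way are printed rounded to 4 significant figures in the working; each reported number includes exactly one rounding; derived quantities are computed at exact precision (the six compositions, yield, the totals, net glass mass, LOI) from the batch weights at 2402 pbw of glass as set out in the problem or answer text.
Oxide masses out of the charge:
  Li2O: 542.3·0.4057 = 220.0 pbw
  MgO: 1208·0.3161 + 554.2·0.4735 = 644.3 pbw
  ZrO2: 82.28·0.6696 = 55.09 pbw
  TiO2: 424.1·0.9898 = 419.8 pbw
  ZnO: 269.6·0.9980 = 269.1 pbw
  SiO2: 1208·0.6345 + 82.28·0.3294 = 793.6 pbw
LOI: 542.3·0.5943 + 1208·0.04940 + 424.1·0.01020 + 554.2·0.5265 + 269.6·0.002000 + 82.28·0.001000 = 678.7 pbw
Glass mass = batch − LOI = 3080 − 678.7 = 2402 pbw (matching Σ of the oxides)
each wt % is 100 × oxide ÷ glass

Glass mass = 2402 pbw (batch 3080 − LOI 678.7).
Composition: Li2O 9.160%, MgO 26.82%, ZrO2 2.294%, TiO2 17.48%, ZnO 11.20%, SiO2 33.04%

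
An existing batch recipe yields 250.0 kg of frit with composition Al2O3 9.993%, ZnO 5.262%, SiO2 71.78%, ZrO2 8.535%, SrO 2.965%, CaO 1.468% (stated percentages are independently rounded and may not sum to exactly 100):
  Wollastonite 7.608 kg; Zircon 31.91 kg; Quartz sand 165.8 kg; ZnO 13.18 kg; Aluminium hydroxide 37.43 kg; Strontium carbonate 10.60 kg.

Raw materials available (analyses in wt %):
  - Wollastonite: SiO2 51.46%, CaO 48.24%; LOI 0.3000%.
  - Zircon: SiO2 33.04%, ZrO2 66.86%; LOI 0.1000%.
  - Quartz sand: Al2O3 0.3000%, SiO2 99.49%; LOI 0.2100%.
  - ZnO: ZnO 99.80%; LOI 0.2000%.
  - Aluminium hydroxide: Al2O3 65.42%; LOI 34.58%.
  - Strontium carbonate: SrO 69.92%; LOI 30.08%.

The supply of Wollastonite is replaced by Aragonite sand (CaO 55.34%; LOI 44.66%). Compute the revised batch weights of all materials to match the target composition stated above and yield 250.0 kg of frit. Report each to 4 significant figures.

Intermediates are shown rounded off to 4 significant figures between the steps. All internal work carries full precision at every stage. Exactly one rounding is applied to every reported figure — all derived quantities (yield, the six compositions, totals, LOI, glass mass) are carried starting from the weights per 250.0 kg of glass at full precision exactly as printed in the problem or the answer.
Per-oxide target masses for 250.0 kg frit:
  Al2O3: 9.993% × 250.0 = 24.98 kg
  ZnO: 5.262% × 250.0 = 13.16 kg
  SiO2: 71.78% × 250.0 = 179.4 kg
  ZrO2: 8.535% × 250.0 = 21.34 kg
  SrO: 2.965% × 250.0 = 7.412 kg
  CaO: 1.468% × 250.0 = 3.670 kg
Sums-versus-targets review given the weights on record, for the quoted basis mass (oxide sums agree with the targets within answer rounding):
  Al2O3: 169.8·0.003000 + 37.41·0.6542 = 24.98 kg (target 24.98 kg)
  ZnO: 13.18·0.9980 = 13.15 kg (target 13.16 kg)
  SiO2: 31.91·0.3304 + 169.8·0.9949 = 179.5 kg (target 179.4 kg)
  ZrO2: 31.91·0.6686 = 21.34 kg (target 21.34 kg)
  SrO: 10.60·0.6992 = 7.412 kg (target 7.412 kg)
  CaO: 6.632·0.5534 = 3.670 kg (target 3.670 kg)
Glass-mass closure: Σ batch − LOI loss = 250.0 kg (per-oxide target masses sum to 250.0 kg; basis as stated: 250.0 kg — any gap is answer rounding).
Batch grand total — Σ batch = 269.5 kg; the LOI term Σ batch·LOI equals 19.50 kg; yield = glass ÷ total batch = 92.76%.

Revised batch per 250.0 kg frit:
  Aragonite sand: 6.632 kg
  Zircon: 31.91 kg
  Quartz sand: 169.8 kg
  ZnO: 13.18 kg
  Aluminium hydroxide: 37.41 kg
  Strontium carbonate: 10.60 kg
Total batch = 269.5 kg; LOI loss = 19.50 kg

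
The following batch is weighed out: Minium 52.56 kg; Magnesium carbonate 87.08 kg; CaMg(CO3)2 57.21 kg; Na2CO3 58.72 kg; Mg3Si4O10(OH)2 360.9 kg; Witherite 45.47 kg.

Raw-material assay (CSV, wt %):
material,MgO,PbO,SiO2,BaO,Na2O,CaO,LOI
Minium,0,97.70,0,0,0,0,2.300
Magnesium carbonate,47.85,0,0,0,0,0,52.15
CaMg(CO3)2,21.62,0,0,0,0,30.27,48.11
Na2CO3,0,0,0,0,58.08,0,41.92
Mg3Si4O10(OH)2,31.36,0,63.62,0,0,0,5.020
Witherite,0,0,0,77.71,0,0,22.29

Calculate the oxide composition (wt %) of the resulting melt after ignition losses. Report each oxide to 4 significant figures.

Every computation runs at full precision at all times; the intermediate values appear, rounded to four significant digits, across the worked steps; every reported value is rounded a single time — derived quantities, which include the six compositions, totals, glass mass, yield, ignition loss, are computed in full precision, precisely as stated by either problem or answer, using the weight values for 534.9 kg of glass.
Per-oxide mass from batch:
  MgO: 87.08·0.4785 + 57.21·0.2162 + 360.9·0.3136 = 167.2 kg
  PbO: 52.56·0.9770 = 51.35 kg
  SiO2: 360.9·0.6362 = 229.6 kg
  BaO: 45.47·0.7771 = 35.33 kg
  Na2O: 58.72·0.5808 = 34.10 kg
  CaO: 57.21·0.3027 = 17.32 kg
LOI: 52.56·0.02300 + 87.08·0.5215 + 57.21·0.4811 + 58.72·0.4192 + 360.9·0.05020 + 45.47·0.2229 = 127.0 kg
Glass mass = batch − LOI = 661.9 − 127.0 = 534.9 kg (= the summed oxide contributions)
wt % = 100 × oxide mass / glass mass

Glass mass = 534.9 kg (batch 661.9 − LOI 127.0).
Composition: MgO 31.26%, PbO 9.600%, SiO2 42.92%, BaO 6.606%, Na2O 6.376%, CaO 3.237%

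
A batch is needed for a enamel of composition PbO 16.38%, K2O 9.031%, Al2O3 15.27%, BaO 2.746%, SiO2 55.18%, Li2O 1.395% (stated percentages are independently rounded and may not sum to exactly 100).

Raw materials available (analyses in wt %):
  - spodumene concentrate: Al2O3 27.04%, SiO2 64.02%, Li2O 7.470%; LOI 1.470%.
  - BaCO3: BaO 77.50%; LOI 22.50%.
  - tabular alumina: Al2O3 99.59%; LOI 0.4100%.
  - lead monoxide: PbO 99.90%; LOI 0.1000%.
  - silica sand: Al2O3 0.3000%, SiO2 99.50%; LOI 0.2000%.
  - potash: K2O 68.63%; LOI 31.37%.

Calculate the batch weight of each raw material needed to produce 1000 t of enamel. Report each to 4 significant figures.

Full float precision is kept at all times — mid-chain values are printed (rounded to four significant digits) when written out. Each reported value undergoes a single rounding — the derived quantities, which include yield, the six compositions, ignition loss, glass mass, the totals, are carried in full float precision, precisely as stated by either problem or answer, starting from the weights per 1000 t of glass.
Target masses of each oxide per 1000 t enamel:
  PbO: 16.38% × 1000 = 163.8 t
  K2O: 9.031% × 1000 = 90.31 t
  Al2O3: 15.27% × 1000 = 152.7 t
  BaO: 2.746% × 1000 = 27.46 t
  SiO2: 55.18% × 1000 = 551.8 t
  Li2O: 1.395% × 1000 = 13.95 t
Sums-versus-targets review per the reported batch figures, per the basis as stated (sums match the target masses exact up to rounding of places):
  PbO: 164.0·0.9990 = 163.8 t (target 163.8 t)
  K2O: 131.6·0.6863 = 90.32 t (target 90.31 t)
  Al2O3: 186.7·0.2704 + 101.3·0.9959 + 434.4·0.003000 = 152.7 t (target 152.7 t)
  BaO: 35.43·0.7750 = 27.46 t (target 27.46 t)
  SiO2: 186.7·0.6402 + 434.4·0.9950 = 551.8 t (target 551.8 t)
  Li2O: 186.7·0.07470 = 13.95 t (target 13.95 t)
Glass-mass sanity pass: batch total minus LOI = 1000 t (per-oxide target masses sum to 1000 t; the stated basis being 1000 t — a pure rounding effect).
Batch total: Σ batch = 1053 t; LOI loss = Σ batch·LOI = 53.45 t; glass ÷ batch gives a yield of 94.93%.

Batch per 1000 t enamel:
  spodumene concentrate: 186.7 t
  BaCO3: 35.43 t
  tabular alumina: 101.3 t
  lead monoxide: 164.0 t
  silica sand: 434.4 t
  potash: 131.6 t
Total batch = 1053 t; LOI loss = 53.45 t; yield = 94.93%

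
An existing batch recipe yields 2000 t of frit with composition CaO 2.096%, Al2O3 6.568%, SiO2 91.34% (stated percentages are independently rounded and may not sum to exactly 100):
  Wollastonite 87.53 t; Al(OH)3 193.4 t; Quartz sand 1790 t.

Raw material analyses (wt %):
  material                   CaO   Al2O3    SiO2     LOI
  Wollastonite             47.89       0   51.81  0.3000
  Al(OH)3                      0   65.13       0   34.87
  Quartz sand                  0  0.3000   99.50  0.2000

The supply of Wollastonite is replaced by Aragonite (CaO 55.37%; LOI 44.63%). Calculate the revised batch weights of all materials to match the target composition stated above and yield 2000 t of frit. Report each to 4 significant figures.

Revised batch per 2000 t frit:
  Aragonite: 75.71 t
  Al(OH)3: 193.2 t
  Quartz sand: 1836 t
Total batch = 2105 t; LOI loss = 104.8 t

Each numeric step maintains full precision through every step; working values are printed (rounded to four significant figures) alongside each step; every reported result is rounded a single time — derived quantities are computed from the batch weights for 2000 t of glass at exact precision (the yield, the three compositions, totals, ignition loss, net glass mass) as set out in the question or the answer.
Target oxide masses per 2000 t frit:
  CaO: 2.096% × 2000 = 41.92 t
  Al2O3: 6.568% × 2000 = 131.4 t
  SiO2: 91.34% × 2000 = 1827 t
Checking each oxide sum given the weights on record, relative to the basis at hand (delivered sums recover each target modulo rounding of the values):
  CaO: 75.71·0.5537 = 41.92 t (target 41.92 t)
  Al2O3: 193.2·0.6513 + 1836·0.003000 = 131.3 t (target 131.4 t)
  SiO2: 1836·0.9950 = 1827 t (target 1827 t)
Glass mass check: the batch minus its LOI: 2000 t (the Σ of target masses is 2000 t; basis as stated: 2000 t — rounding explains the deltas).
Total batch = Σ batch = 2105 t; loss to ignition Σ batch·LOI = 104.8 t; the yield ratio, glass ÷ batch: 95.02%.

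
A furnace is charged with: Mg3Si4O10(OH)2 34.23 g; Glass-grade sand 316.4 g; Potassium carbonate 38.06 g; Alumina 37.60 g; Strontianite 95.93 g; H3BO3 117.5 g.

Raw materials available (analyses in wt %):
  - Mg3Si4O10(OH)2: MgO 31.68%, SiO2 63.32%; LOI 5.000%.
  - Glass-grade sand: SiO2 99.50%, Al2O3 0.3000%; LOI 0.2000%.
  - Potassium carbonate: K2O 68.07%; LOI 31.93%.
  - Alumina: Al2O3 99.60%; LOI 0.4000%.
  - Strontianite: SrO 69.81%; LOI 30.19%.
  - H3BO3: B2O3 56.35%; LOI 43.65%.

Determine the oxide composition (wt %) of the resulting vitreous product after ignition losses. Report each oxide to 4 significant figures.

Glass mass = 544.8 g (batch 639.7 − LOI 94.90).
Composition: SrO 12.29%, MgO 1.990%, SiO2 61.76%, B2O3 12.15%, K2O 4.755%, Al2O3 7.048%

Intermediates are printed (rounded to 4 significant figures) between the steps. Every computation holds exact precision at each step — a single rounding completes every reported value. The derived quantities are carried using the weight values per 544.8 g of glass in full float precision (glass mass, totals, yield, six oxide percentages, ignition loss) as set out in question or answer.
What the batch supplies per oxide:
  SrO: 95.93·0.6981 = 66.97 g
  MgO: 34.23·0.3168 = 10.84 g
  SiO2: 34.23·0.6332 + 316.4·0.9950 = 336.5 g
  B2O3: 117.5·0.5635 = 66.21 g
  K2O: 38.06·0.6807 = 25.91 g
  Al2O3: 316.4·0.003000 + 37.60·0.9960 = 38.40 g
LOI: 34.23·0.05000 + 316.4·0.002000 + 38.06·0.3193 + 37.60·0.004000 + 95.93·0.3019 + 117.5·0.4365 = 94.90 g
The glass mass, total less LOI, = 639.7 − 94.90 = 544.8 g (= the summed oxide contributions)
wt % = 100 × oxide mass / glass mass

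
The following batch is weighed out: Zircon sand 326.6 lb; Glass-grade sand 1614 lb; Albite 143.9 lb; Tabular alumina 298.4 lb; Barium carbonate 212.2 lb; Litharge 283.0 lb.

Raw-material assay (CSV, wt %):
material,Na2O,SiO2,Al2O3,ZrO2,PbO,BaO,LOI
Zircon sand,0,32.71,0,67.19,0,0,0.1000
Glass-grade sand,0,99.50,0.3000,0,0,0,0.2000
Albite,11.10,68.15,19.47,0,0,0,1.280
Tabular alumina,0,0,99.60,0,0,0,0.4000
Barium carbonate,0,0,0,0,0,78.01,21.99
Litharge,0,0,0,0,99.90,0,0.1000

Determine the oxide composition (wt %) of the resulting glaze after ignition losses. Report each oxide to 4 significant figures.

Glass mass = 2825 lb (batch 2878 − LOI 53.54).
Composition: Na2O 0.5655%, SiO2 64.11%, Al2O3 11.69%, ZrO2 7.769%, PbO 10.01%, BaO 5.861%

Values along the way are rounded to 4 significant figures wherever printed. Each numeric step runs at exact precision through the solve — a single rounding yields every reported result; the derived quantities, which include glass mass, yield, LOI, the totals, the six compositions, are recomputed in full float precision, as written in the problem or answer text, starting from the weights per 2825 lb of glass.
Oxide-by-oxide delivered mass:
  Na2O: 143.9·0.1110 = 15.97 lb
  SiO2: 326.6·0.3271 + 1614·0.9950 + 143.9·0.6815 = 1811 lb
  Al2O3: 1614·0.003000 + 143.9·0.1947 + 298.4·0.9960 = 330.1 lb
  ZrO2: 326.6·0.6719 = 219.4 lb
  PbO: 283.0·0.9990 = 282.7 lb
  BaO: 212.2·0.7801 = 165.5 lb
LOI: 326.6·0.001000 + 1614·0.002000 + 143.9·0.01280 + 298.4·0.004000 + 212.2·0.2199 + 283.0·0.001000 = 53.54 lb
Net of LOI, the glass mass = 2878 − 53.54 = 2825 lb (equal to the oxide-mass sum)
each oxide over glass, ×100, is wt %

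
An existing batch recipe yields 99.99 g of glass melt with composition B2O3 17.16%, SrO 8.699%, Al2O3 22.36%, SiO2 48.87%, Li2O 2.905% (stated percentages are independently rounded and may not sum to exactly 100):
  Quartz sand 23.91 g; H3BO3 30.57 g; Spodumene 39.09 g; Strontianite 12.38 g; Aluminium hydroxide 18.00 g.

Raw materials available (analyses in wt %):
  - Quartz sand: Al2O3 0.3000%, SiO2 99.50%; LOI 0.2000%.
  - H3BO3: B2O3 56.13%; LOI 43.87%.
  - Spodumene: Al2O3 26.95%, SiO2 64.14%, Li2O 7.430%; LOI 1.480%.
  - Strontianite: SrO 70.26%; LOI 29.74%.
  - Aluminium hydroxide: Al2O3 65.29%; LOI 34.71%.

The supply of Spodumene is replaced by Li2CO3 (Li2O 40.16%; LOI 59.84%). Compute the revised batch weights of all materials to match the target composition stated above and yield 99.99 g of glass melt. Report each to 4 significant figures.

Mid-chain values are rounded off to 4 significant digits wherever printed — all internal work keeps exact precision through the solve. A single rounding yields every reported figure; all derived quantities (the totals, glass mass, the yield, the five compositions, ignition loss) are rebuilt at exact precision using the weight values for 99.99 g of glass as given in the problem or the answer.
Per-oxide target masses for 99.99 g glass melt:
  B2O3: 17.16% × 99.99 = 17.16 g
  SrO: 8.699% × 99.99 = 8.698 g
  Al2O3: 22.36% × 99.99 = 22.36 g
  SiO2: 48.87% × 99.99 = 48.87 g
  Li2O: 2.905% × 99.99 = 2.905 g
Verifying the oxide balance on the weights just shown, on the stated basis (oxide sums agree with the targets inside rounding margins):
  B2O3: 30.57·0.5613 = 17.16 g (target 17.16 g)
  SrO: 12.38·0.7026 = 8.698 g (target 8.698 g)
  Al2O3: 49.11·0.003000 + 34.02·0.6529 = 22.36 g (target 22.36 g)
  SiO2: 49.11·0.9950 = 48.86 g (target 48.87 g)
  Li2O: 7.233·0.4016 = 2.905 g (target 2.905 g)
Glass-mass sanity pass: whole batch net of LOI = 99.99 g (per-oxide target masses sum to 99.98 g; basis as stated: 99.99 g — a pure rounding effect).
Total batch = Σ batch = 133.3 g; LOI removed, Σ of batch·LOI: 33.33 g; yield: glass divided by total = 75.00%.

Revised batch per 99.99 g glass melt:
  Quartz sand: 49.11 g
  H3BO3: 30.57 g
  Li2CO3: 7.233 g
  Strontianite: 12.38 g
  Aluminium hydroxide: 34.02 g
Total batch = 133.3 g; LOI loss = 33.33 g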